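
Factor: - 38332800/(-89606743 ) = 2^7*3^2*5^2 *11^3*61^( - 1 )*1468963^( - 1)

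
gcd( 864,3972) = 12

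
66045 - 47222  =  18823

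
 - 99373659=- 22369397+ - 77004262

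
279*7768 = 2167272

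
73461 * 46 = 3379206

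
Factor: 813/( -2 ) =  - 2^(-1)*3^1*271^1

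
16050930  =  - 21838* ( - 735)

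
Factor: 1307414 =2^1  *  653707^1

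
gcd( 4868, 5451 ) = 1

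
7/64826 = 7/64826=0.00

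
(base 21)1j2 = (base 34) OQ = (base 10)842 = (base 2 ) 1101001010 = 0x34a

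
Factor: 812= 2^2*7^1*29^1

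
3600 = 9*400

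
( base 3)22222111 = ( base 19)i2b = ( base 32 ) 6cj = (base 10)6547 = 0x1993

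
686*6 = 4116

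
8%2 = 0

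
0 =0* 55063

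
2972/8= 743/2 = 371.50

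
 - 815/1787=-815/1787 = -  0.46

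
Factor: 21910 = 2^1 * 5^1*7^1*313^1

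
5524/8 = 690 + 1/2 = 690.50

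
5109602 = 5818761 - 709159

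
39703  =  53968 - 14265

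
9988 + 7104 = 17092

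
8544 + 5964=14508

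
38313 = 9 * 4257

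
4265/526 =8  +  57/526 = 8.11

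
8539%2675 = 514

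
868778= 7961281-7092503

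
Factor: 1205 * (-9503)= - 11451115 = - 5^1*13^1*17^1*43^1 *241^1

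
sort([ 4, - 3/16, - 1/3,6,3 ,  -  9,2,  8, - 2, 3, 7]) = [ - 9, - 2, - 1/3 , - 3/16,2,3,  3,  4,6, 7, 8]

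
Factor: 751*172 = 129172= 2^2*43^1*751^1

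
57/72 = 19/24 = 0.79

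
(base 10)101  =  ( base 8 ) 145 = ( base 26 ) 3n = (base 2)1100101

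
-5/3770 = -1+ 753/754 = -  0.00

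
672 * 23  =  15456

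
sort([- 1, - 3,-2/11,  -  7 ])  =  [ - 7, - 3, - 1 , - 2/11]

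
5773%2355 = 1063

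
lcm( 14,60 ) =420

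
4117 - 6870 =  - 2753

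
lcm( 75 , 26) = 1950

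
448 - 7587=-7139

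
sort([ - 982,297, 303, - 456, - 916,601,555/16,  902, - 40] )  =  [  -  982, - 916, - 456 , - 40,555/16 , 297, 303, 601, 902] 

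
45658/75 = 45658/75 = 608.77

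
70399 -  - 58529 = 128928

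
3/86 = 3/86 =0.03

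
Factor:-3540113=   -  311^1*11383^1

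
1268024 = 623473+644551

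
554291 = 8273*67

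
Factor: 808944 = 2^4*3^1  *19^1*887^1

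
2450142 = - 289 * (  -  8478)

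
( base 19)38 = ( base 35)1U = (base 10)65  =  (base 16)41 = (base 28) 29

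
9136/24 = 1142/3 = 380.67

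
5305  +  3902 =9207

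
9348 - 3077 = 6271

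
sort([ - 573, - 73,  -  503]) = [ - 573, - 503, - 73]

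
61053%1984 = 1533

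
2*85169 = 170338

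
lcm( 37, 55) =2035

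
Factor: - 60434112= -2^6*3^1*314761^1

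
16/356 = 4/89 = 0.04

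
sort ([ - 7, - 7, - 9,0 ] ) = [ - 9, - 7,  -  7,0]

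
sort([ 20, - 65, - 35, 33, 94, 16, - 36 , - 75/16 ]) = [ - 65,  -  36, -35,-75/16, 16,20,33 , 94 ]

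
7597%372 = 157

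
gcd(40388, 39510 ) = 878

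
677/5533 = 677/5533 = 0.12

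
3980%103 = 66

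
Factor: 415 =5^1*83^1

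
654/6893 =654/6893 = 0.09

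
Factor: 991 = 991^1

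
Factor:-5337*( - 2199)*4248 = 2^3*3^5*59^1*593^1*733^1 = 49854795624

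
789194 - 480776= 308418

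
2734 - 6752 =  - 4018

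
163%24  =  19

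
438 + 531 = 969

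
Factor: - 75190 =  - 2^1* 5^1*73^1*103^1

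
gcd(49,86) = 1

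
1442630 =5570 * 259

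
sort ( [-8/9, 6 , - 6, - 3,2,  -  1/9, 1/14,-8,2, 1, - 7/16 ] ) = [ - 8 , - 6, - 3,-8/9,-7/16, - 1/9, 1/14,  1,2,2,6]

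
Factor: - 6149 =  - 11^1*13^1*43^1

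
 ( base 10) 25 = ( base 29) P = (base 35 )P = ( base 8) 31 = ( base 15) 1A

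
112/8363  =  112/8363  =  0.01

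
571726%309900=261826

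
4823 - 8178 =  - 3355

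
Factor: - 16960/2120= - 2^3 = -8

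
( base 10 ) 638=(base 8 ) 1176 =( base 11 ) 530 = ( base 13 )3A1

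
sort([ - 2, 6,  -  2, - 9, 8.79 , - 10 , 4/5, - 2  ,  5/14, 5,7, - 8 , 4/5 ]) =[  -  10,-9,- 8 , - 2, - 2, - 2,  5/14,4/5,  4/5,5,6,7,  8.79] 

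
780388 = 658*1186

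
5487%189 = 6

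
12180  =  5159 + 7021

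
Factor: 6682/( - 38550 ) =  - 3^( - 1)*5^( - 2)*13^1 =- 13/75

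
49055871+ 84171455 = 133227326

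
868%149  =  123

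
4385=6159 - 1774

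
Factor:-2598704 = - 2^4*162419^1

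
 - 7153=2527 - 9680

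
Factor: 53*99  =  3^2*11^1*53^1 = 5247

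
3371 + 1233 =4604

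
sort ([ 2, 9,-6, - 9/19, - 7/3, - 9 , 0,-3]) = [-9,-6,  -  3,-7/3, - 9/19,0, 2, 9]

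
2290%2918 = 2290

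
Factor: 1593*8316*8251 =109304198388 = 2^2*3^6 * 7^1*11^1*37^1*59^1*223^1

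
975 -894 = 81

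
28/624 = 7/156 = 0.04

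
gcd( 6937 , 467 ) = 1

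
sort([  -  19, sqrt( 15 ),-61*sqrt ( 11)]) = [ - 61*sqrt( 11 ), - 19 , sqrt (15)]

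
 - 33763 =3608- 37371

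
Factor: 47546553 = 3^1*15848851^1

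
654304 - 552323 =101981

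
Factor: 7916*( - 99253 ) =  - 2^2*7^1 * 11^1*1289^1*1979^1=-785686748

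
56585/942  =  60 + 65/942 = 60.07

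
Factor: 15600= 2^4*3^1*5^2*13^1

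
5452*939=5119428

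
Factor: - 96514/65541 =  - 2^1*3^( - 1 ) * 7^(- 1 )*11^1*41^1 * 107^1*3121^( - 1)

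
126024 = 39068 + 86956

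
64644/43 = 1503 + 15/43 =1503.35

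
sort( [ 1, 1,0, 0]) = [ 0, 0,1, 1]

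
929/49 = 18 + 47/49 = 18.96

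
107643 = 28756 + 78887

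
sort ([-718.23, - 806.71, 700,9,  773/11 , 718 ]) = [  -  806.71, - 718.23,9,773/11,700,718 ]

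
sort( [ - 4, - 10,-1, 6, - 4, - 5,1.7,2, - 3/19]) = [ - 10, - 5,  -  4, - 4, - 1, - 3/19, 1.7,2,6 ] 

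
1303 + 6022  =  7325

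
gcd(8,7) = 1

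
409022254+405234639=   814256893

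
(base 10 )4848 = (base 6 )34240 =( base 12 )2980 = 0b1001011110000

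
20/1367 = 20/1367 = 0.01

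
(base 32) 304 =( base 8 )6004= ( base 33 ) 2r7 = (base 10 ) 3076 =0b110000000100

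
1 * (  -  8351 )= - 8351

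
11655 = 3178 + 8477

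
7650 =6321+1329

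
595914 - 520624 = 75290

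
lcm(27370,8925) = 410550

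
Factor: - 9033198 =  - 2^1*3^1 * 797^1*1889^1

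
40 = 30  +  10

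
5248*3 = 15744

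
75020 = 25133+49887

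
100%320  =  100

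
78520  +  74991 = 153511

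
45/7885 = 9/1577  =  0.01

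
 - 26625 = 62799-89424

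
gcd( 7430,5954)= 2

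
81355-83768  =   -2413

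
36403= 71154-34751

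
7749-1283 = 6466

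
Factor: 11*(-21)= -3^1*7^1*11^1 = -  231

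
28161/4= 28161/4  =  7040.25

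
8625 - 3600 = 5025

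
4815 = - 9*( - 535) 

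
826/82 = 413/41 =10.07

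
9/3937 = 9/3937 =0.00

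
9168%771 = 687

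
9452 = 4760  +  4692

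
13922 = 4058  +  9864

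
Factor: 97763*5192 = 2^3* 11^1*59^2  *1657^1 = 507585496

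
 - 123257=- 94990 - 28267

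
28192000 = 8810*3200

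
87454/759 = 115 + 169/759= 115.22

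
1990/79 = 25 + 15/79= 25.19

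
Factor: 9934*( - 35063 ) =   -  2^1*7^1 * 4967^1*5009^1  =  - 348315842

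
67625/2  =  67625/2 = 33812.50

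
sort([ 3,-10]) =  [- 10,3 ]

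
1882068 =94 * 20022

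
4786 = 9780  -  4994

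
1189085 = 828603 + 360482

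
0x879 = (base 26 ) 35b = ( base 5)32134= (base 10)2169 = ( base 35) 1qy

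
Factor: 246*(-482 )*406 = - 48140232  =  - 2^3*3^1 * 7^1*29^1*41^1*241^1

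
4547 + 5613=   10160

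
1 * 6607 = 6607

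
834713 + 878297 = 1713010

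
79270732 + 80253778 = 159524510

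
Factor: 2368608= 2^5*3^1*11^1*2243^1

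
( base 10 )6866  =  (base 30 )7IQ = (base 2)1101011010010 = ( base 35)5L6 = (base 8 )15322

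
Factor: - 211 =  - 211^1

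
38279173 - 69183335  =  -30904162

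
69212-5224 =63988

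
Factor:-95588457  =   - 3^1 * 1223^1*26053^1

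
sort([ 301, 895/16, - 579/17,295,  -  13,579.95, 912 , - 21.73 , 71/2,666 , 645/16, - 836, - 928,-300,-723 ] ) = [-928 ,-836,-723, - 300, - 579/17  ,-21.73, - 13,  71/2,645/16, 895/16,295,301,579.95,666,912 ]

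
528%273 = 255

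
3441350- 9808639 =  - 6367289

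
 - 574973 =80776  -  655749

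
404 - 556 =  - 152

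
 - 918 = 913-1831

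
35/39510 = 7/7902  =  0.00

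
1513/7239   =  1513/7239 = 0.21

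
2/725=2/725 = 0.00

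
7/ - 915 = -1 + 908/915 = - 0.01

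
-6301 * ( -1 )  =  6301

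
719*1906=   1370414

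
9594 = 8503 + 1091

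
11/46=11/46 = 0.24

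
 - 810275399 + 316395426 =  - 493879973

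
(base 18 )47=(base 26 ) 31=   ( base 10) 79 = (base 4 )1033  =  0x4f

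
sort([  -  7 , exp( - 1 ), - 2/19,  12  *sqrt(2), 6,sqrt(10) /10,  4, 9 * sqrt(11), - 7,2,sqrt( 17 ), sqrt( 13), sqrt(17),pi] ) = [ -7, -7,-2/19,  sqrt( 10 )/10,  exp( - 1 ),2  ,  pi,  sqrt( 13), 4, sqrt( 17),sqrt( 17), 6, 12 * sqrt( 2),9*sqrt( 11)] 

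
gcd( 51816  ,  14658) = 6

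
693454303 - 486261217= 207193086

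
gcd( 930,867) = 3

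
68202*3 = 204606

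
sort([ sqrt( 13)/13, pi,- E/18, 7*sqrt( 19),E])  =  [-E/18,sqrt( 13) /13,  E,  pi, 7*sqrt( 19)]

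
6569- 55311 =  - 48742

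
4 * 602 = 2408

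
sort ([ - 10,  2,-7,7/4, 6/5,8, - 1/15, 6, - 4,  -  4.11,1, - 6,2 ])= [ - 10, -7, -6, -4.11, - 4, - 1/15,1,  6/5, 7/4, 2,2, 6,8]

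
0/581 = 0 = 0.00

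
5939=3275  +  2664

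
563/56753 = 563/56753 = 0.01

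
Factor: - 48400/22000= - 11/5 = - 5^( - 1)*11^1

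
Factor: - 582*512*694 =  - 206800896 =- 2^11*3^1  *  97^1 * 347^1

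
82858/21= 82858/21 = 3945.62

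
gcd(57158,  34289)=1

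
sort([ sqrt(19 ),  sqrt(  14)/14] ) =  [ sqrt( 14)/14,sqrt( 19) ]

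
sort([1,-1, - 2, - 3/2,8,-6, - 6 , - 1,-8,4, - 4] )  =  [ - 8,-6,-6, - 4, -2,  -  3/2, - 1,-1,1,4,8]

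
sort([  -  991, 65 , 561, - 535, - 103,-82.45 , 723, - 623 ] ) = [ - 991, - 623, - 535, - 103, - 82.45, 65,561 , 723 ]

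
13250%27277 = 13250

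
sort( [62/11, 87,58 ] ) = [62/11, 58,  87]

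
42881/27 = 1588 + 5/27= 1588.19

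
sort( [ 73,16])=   [ 16,73] 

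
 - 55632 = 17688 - 73320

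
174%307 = 174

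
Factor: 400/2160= 3^( - 3)*5^1 = 5/27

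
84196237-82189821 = 2006416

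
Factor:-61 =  - 61^1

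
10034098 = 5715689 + 4318409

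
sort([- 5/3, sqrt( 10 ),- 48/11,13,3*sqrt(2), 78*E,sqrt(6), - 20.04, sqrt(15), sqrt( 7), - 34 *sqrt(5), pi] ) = [-34*sqrt(5 ),-20.04,-48/11, - 5/3, sqrt(6), sqrt(7 ), pi,  sqrt(  10), sqrt(15),3*sqrt(2 ),13,  78* E] 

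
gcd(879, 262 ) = 1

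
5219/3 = 1739 + 2/3=1739.67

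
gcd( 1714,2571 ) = 857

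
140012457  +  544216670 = 684229127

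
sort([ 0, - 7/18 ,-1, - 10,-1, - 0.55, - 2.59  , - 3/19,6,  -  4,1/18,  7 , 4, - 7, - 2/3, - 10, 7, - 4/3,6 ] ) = [-10 , - 10,-7, - 4, - 2.59 ,-4/3,  -  1, - 1, - 2/3, - 0.55, - 7/18  ,-3/19,  0,1/18,4,6,  6, 7 , 7 ]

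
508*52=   26416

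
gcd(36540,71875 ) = 5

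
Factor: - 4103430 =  - 2^1*3^1*5^1*19^1*23^1*313^1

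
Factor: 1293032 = 2^3*13^1* 12433^1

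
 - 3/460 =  - 3/460  =  - 0.01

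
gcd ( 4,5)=1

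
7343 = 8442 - 1099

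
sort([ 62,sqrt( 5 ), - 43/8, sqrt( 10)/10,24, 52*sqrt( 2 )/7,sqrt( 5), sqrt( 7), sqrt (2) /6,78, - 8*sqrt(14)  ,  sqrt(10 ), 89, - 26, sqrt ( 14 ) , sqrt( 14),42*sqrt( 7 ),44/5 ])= [ - 8 * sqrt( 14), - 26, - 43/8,  sqrt( 2)/6, sqrt( 10)/10, sqrt( 5),  sqrt ( 5), sqrt( 7), sqrt( 10),sqrt( 14) , sqrt (14), 44/5, 52*sqrt(2)/7 , 24, 62, 78, 89 , 42*sqrt(7) ] 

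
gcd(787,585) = 1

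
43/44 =43/44= 0.98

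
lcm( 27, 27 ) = 27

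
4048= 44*92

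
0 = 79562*0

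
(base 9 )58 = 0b110101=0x35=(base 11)49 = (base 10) 53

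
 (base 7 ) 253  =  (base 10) 136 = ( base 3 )12001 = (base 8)210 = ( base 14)9a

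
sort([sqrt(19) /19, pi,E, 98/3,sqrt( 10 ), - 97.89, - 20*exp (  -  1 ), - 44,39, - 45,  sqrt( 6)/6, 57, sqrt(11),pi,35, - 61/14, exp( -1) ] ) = [ - 97.89, -45,- 44, - 20*exp( - 1),-61/14  ,  sqrt( 19)/19, exp( - 1), sqrt( 6 )/6,E, pi, pi , sqrt(  10) , sqrt( 11) , 98/3,35, 39, 57 ] 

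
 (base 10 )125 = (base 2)1111101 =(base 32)3T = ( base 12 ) A5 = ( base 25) 50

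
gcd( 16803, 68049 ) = 9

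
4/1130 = 2/565= 0.00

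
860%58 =48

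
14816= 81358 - 66542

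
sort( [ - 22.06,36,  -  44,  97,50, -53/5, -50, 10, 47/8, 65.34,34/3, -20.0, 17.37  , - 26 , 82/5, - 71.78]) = [ - 71.78, - 50, - 44, - 26,-22.06,- 20.0, - 53/5,47/8,10,34/3, 82/5, 17.37 , 36,50, 65.34,97] 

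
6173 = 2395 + 3778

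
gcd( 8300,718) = 2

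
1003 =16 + 987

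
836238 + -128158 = 708080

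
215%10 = 5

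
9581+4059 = 13640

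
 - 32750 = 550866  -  583616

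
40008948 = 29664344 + 10344604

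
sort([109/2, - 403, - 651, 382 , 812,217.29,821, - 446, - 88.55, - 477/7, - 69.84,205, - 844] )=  [ - 844, - 651, - 446,-403,-88.55 ,-69.84, - 477/7, 109/2,205,217.29,382,812,821] 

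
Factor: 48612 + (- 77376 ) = -28764 = -2^2*3^2*17^1*47^1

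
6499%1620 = 19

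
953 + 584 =1537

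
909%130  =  129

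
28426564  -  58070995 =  - 29644431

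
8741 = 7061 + 1680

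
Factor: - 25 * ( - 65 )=5^3*13^1 = 1625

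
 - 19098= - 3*6366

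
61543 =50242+11301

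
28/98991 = 28/98991  =  0.00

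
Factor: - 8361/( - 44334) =2^( - 1)*  3^( - 1 )*821^(-1)*929^1=929/4926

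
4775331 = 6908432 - 2133101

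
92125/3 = 30708 + 1/3 = 30708.33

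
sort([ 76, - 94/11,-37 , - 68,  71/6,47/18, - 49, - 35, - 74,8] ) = [ - 74,  -  68 , - 49,-37, - 35, -94/11,47/18, 8, 71/6,  76] 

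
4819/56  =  86 +3/56 = 86.05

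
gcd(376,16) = 8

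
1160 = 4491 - 3331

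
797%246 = 59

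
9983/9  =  1109 + 2/9 = 1109.22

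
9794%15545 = 9794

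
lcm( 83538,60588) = 5513508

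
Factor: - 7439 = -43^1*173^1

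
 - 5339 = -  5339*1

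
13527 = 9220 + 4307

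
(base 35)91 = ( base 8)474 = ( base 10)316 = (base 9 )381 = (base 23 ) dh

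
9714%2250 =714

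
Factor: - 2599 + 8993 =2^1 * 23^1*139^1 =6394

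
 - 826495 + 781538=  - 44957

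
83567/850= 98 + 267/850 = 98.31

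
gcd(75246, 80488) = 2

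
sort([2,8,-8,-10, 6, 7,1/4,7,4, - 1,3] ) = [ - 10,-8, - 1 , 1/4,2, 3, 4, 6, 7 , 7 , 8]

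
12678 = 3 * 4226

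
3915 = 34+3881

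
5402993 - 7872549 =-2469556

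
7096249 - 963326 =6132923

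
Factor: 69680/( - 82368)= -335/396= - 2^( - 2)*3^( - 2)*5^1 * 11^(  -  1 ) *67^1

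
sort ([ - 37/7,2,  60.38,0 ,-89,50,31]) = [ - 89 ,  -  37/7, 0,  2, 31, 50 , 60.38 ] 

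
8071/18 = 8071/18 = 448.39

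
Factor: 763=7^1 * 109^1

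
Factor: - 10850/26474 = -5^2*61^(-1 ) = - 25/61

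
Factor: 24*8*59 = 2^6*3^1*59^1 = 11328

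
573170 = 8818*65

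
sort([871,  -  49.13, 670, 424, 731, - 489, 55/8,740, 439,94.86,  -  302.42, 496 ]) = [ - 489,  -  302.42,-49.13,  55/8,94.86, 424,  439, 496,670,731, 740, 871 ] 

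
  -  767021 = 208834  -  975855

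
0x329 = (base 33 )OH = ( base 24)19h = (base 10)809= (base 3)1002222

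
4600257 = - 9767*( - 471)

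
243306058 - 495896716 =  - 252590658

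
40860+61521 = 102381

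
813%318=177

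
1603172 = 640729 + 962443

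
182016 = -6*( - 30336) 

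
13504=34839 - 21335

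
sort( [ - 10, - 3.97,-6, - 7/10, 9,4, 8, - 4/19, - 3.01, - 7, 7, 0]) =[  -  10, - 7,-6,- 3.97, - 3.01, - 7/10,- 4/19, 0,4, 7, 8,9]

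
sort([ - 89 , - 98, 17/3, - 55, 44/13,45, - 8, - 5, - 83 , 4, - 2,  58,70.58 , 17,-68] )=[  -  98, - 89 , - 83 ,  -  68, - 55, - 8, - 5 , - 2, 44/13,  4, 17/3,17, 45, 58,70.58]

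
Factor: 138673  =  101^1*1373^1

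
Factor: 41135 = 5^1*19^1 * 433^1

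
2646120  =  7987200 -5341080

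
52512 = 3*17504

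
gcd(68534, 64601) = 1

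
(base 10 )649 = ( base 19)1F3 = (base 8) 1211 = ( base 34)J3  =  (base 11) 540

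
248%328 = 248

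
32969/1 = 32969 =32969.00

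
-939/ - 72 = 313/24 = 13.04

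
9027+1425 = 10452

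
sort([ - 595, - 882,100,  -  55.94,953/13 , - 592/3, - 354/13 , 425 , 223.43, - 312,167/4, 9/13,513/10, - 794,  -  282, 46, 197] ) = [ - 882, - 794 ,-595 , - 312, - 282, - 592/3,  -  55.94, - 354/13, 9/13,167/4,46,  513/10, 953/13, 100,197,223.43,425 ] 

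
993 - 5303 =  - 4310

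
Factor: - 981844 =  - 2^2*19^1*12919^1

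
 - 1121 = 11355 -12476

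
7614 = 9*846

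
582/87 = 6 + 20/29 = 6.69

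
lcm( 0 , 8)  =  0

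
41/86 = 41/86 = 0.48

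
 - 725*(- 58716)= 42569100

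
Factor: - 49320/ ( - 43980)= 822/733 = 2^1*3^1 * 137^1*733^(-1)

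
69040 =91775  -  22735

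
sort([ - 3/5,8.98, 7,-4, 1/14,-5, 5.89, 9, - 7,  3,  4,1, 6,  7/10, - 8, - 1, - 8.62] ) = [ - 8.62, - 8, - 7,-5, - 4, - 1,-3/5, 1/14, 7/10, 1,3, 4,5.89, 6, 7, 8.98,9] 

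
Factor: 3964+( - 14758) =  - 2^1*3^1* 7^1*257^1=- 10794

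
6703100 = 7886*850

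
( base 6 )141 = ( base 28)25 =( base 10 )61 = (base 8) 75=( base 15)41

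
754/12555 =754/12555 = 0.06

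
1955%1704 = 251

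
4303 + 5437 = 9740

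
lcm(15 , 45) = 45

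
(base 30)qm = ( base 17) 2D3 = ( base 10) 802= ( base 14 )414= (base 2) 1100100010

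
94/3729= 94/3729 = 0.03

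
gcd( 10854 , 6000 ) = 6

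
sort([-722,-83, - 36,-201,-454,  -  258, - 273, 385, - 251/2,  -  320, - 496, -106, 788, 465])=[-722, - 496,-454,-320,-273, - 258,-201, - 251/2,-106, - 83, - 36, 385,465, 788 ] 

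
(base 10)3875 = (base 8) 7443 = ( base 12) 22ab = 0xF23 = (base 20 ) 9DF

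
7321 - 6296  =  1025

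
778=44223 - 43445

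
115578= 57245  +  58333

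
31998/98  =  326 + 25/49=326.51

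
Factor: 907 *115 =5^1*23^1*907^1  =  104305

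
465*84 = 39060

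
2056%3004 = 2056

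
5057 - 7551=-2494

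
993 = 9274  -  8281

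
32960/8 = 4120 = 4120.00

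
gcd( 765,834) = 3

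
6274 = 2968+3306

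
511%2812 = 511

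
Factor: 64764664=2^3 * 271^1 * 29873^1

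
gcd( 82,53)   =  1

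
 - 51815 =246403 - 298218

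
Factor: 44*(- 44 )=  - 1936 =-2^4*11^2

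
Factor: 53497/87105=3^( - 1)*5^(- 1) * 61^1* 877^1*5807^( -1 )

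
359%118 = 5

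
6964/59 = 118 + 2/59  =  118.03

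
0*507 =0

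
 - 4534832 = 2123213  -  6658045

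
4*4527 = 18108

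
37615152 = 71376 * 527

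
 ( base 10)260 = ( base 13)170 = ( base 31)8C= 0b100000100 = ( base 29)8S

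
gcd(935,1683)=187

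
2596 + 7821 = 10417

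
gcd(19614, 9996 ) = 42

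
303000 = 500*606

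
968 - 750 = 218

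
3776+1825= 5601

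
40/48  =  5/6=0.83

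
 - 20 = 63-83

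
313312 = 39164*8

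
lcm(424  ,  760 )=40280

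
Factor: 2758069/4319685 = 3^( - 2)*5^(- 1)*59^( - 1) * 1627^( - 1)*2758069^1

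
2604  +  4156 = 6760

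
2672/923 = 2  +  826/923 =2.89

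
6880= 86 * 80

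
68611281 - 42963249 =25648032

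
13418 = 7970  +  5448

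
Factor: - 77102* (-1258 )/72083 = 96994316/72083 =2^2*11^(  -  1 )*17^1*19^1*37^1 * 2029^1*6553^( - 1)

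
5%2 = 1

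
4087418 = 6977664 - 2890246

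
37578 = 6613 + 30965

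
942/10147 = 942/10147 = 0.09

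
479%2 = 1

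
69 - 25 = 44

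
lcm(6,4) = 12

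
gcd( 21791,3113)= 3113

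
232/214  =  1+9/107 = 1.08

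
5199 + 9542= 14741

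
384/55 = 384/55 = 6.98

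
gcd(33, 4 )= 1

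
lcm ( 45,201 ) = 3015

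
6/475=6/475 = 0.01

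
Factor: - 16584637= - 16584637^1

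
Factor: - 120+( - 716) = - 836=-2^2*11^1 * 19^1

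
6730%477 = 52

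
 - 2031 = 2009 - 4040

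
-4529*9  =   - 40761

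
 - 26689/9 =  - 26689/9  =  - 2965.44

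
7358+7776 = 15134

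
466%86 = 36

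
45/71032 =45/71032 = 0.00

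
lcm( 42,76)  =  1596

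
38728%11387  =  4567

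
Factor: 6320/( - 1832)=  - 790/229=- 2^1*5^1*79^1*229^( - 1) 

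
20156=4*5039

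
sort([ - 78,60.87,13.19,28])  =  [-78, 13.19, 28 , 60.87]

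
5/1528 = 5/1528 = 0.00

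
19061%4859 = 4484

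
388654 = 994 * 391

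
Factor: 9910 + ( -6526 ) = 3384 = 2^3*3^2 *47^1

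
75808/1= 75808 = 75808.00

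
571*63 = 35973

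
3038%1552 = 1486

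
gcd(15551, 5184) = 1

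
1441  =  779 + 662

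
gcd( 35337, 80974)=1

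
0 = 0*92517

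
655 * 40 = 26200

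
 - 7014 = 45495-52509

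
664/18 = 36 + 8/9 = 36.89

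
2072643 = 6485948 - 4413305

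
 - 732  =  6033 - 6765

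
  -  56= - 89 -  - 33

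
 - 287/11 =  - 27+10/11 = - 26.09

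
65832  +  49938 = 115770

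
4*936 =3744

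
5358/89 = 60+18/89= 60.20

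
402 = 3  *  134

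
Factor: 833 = 7^2 * 17^1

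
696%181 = 153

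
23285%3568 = 1877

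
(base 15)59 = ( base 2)1010100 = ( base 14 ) 60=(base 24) 3c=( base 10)84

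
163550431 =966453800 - 802903369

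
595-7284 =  -6689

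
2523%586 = 179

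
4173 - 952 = 3221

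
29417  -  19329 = 10088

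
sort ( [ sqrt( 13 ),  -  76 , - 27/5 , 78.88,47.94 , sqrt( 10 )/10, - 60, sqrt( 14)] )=[ - 76, - 60,-27/5, sqrt( 10 )/10, sqrt( 13 ),  sqrt(14), 47.94, 78.88 ] 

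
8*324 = 2592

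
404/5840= 101/1460 = 0.07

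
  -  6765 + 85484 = 78719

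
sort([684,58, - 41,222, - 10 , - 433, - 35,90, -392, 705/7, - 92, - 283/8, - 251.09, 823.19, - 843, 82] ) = [ - 843, - 433, - 392, - 251.09, - 92, - 41, - 283/8, - 35, - 10,58, 82, 90 , 705/7, 222 , 684, 823.19] 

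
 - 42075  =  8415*( -5 ) 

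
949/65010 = 949/65010  =  0.01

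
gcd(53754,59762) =2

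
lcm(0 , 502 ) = 0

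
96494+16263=112757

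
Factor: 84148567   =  97^1*867511^1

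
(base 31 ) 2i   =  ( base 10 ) 80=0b1010000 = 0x50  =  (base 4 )1100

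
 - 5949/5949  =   - 1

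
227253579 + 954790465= 1182044044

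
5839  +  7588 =13427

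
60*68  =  4080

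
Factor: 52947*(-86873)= - 4599664731 = - 3^3*37^1*53^1*109^1*797^1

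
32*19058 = 609856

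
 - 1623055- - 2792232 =1169177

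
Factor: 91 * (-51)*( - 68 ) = 2^2*3^1*7^1*13^1*17^2 = 315588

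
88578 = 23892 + 64686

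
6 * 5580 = 33480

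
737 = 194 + 543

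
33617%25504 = 8113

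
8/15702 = 4/7851=0.00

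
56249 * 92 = 5174908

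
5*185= 925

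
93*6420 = 597060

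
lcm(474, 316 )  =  948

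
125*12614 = 1576750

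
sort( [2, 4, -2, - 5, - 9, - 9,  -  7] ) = [- 9, - 9,-7, - 5, - 2,2 , 4]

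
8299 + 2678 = 10977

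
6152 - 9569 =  - 3417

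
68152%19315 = 10207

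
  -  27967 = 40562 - 68529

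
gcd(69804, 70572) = 12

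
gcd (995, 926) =1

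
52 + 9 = 61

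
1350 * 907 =1224450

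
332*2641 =876812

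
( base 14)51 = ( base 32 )27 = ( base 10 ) 71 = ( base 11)65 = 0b1000111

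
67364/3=22454 + 2/3 = 22454.67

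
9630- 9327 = 303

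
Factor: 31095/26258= 45/38 = 2^( - 1)*3^2*5^1*19^( - 1) 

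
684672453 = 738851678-54179225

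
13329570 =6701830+6627740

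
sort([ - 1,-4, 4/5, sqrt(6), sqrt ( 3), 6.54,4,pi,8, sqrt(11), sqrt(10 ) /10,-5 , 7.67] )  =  [ - 5, - 4, - 1, sqrt(10)/10,4/5, sqrt( 3 ),sqrt( 6),pi, sqrt( 11 ),4,6.54,  7.67,8 ] 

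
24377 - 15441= 8936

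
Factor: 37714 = 2^1 * 109^1*173^1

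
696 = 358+338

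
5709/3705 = 1 + 668/1235  =  1.54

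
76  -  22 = 54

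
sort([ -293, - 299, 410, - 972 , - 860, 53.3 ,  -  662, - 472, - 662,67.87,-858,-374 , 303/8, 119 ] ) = [ - 972, - 860,-858,-662, - 662, - 472,-374, - 299, - 293, 303/8,  53.3,67.87, 119, 410] 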